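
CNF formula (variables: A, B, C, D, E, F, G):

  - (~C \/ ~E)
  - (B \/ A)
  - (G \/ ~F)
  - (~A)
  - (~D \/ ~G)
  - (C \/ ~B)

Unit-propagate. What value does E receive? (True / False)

(~A) stands alone — A = False.
From (A \/ B) and A = False: B = True.
In (C \/ ~B), ~B is now false; C must hold, so C = True.
(~C \/ ~E): since C = True, the clause reduces to (~E). E = False.

False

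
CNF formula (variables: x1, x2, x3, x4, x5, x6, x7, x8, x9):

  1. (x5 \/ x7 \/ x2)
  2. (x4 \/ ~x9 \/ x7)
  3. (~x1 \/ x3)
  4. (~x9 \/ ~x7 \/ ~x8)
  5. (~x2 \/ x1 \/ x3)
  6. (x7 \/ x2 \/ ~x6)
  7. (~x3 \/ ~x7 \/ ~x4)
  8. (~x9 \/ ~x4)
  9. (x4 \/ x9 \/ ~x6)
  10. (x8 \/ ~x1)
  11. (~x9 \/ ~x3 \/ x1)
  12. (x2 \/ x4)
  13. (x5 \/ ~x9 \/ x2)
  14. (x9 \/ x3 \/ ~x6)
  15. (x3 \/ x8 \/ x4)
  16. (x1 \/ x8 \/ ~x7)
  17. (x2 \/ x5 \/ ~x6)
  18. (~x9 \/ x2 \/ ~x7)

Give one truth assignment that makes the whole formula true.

x1=F  x2=T  x3=T  x4=F  x5=F  x6=F  x7=F  x8=F  x9=F

x6 occurs only negated in the remaining clauses — set x6 = False.
Try x1 = False.
For the remaining variables, x2 = True, x3 = True, x4 = False, x5 = False, x7 = False, x8 = False, x9 = False works.
Every clause has at least one true literal under this assignment.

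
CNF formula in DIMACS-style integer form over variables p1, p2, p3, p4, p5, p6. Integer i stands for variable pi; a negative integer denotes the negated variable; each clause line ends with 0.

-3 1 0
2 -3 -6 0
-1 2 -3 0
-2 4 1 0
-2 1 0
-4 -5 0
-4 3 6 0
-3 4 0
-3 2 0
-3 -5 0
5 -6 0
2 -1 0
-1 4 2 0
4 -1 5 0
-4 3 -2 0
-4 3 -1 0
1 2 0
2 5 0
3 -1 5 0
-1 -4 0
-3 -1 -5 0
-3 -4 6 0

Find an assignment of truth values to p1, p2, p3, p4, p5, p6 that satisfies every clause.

p1=T, p2=T, p3=F, p4=F, p5=T, p6=F

Set p1 = True and propagate.
  then p2 is forced to True.
  then p4 is forced to False.
  then p3 is forced to False.
  then p5 is forced to True.
p6 is now unconstrained; take p6 = False.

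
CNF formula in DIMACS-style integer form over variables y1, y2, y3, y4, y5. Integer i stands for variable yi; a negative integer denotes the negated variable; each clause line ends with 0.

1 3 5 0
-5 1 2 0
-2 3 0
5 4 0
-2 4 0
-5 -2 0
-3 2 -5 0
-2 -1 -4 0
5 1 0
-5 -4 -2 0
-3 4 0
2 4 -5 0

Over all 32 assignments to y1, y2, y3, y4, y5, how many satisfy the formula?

The models are:
  y1=1 y2=0 y3=0 y4=1 y5=0
  y1=1 y2=0 y3=0 y4=1 y5=1
  y1=1 y2=0 y3=1 y4=1 y5=0
Count: 3.

3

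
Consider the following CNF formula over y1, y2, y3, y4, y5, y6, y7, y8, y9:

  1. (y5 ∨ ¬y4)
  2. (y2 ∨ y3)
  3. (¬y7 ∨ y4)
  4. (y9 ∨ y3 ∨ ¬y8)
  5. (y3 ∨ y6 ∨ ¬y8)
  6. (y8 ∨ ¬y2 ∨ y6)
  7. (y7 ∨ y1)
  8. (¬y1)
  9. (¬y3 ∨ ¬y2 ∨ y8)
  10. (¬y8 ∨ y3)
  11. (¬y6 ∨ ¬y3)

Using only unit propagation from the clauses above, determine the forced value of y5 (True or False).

True

(¬y1) stands alone — y1 = False.
From (y7 ∨ y1) and y1 = False: y7 = True.
In (¬y7 ∨ y4), ¬y7 is now false; y4 must hold, so y4 = True.
(y5 ∨ ¬y4) with y4 = True leaves only y5, so y5 = True.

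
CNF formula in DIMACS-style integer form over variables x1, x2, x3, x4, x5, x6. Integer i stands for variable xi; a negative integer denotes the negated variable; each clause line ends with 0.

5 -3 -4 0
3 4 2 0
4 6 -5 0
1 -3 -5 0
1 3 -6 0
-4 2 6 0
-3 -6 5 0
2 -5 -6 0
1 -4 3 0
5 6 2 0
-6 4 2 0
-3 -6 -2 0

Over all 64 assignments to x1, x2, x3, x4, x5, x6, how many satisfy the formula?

Split on x6, then x3.
  x6=1, x3=1: a clause becomes empty — 0.
  x6=1, x3=0: 5 of the 16 assignments to (x1,x2,x4,x5) work.
  x6=0, x3=1: remaining (x1,x2,x4,x5) ∈ {(0,1,0,0); (1,1,0,0); (1,1,1,1)} — 3.
  x6=0, x3=0: remaining (x1,x2,x4,x5) ∈ {(0,1,0,0); (1,1,0,0); (1,1,1,0); (1,1,1,1)} — 4.
Total: 0 + 5 + 3 + 4 = 12.

12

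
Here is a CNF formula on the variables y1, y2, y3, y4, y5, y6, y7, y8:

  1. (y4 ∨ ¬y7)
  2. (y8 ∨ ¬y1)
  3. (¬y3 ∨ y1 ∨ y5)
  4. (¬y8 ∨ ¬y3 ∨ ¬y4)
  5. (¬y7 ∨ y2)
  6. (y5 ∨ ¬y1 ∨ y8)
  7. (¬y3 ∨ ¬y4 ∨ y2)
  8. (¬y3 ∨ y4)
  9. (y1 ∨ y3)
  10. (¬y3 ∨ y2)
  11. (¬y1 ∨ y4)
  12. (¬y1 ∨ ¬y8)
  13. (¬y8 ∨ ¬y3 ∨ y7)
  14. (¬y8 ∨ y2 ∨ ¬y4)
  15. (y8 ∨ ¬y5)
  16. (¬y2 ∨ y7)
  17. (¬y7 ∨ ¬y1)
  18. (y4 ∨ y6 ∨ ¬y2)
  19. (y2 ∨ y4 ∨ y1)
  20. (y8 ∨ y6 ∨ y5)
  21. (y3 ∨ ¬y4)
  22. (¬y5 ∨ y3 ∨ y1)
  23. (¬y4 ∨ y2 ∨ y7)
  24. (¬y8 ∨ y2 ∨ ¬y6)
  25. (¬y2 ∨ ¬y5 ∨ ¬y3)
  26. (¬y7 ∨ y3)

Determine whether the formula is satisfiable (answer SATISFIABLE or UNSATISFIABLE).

UNSATISFIABLE

y3 = True:
  propagation gives y4=True, y8=False, y1=False, y5=True; an empty clause results — contradiction.
y3 = False:
  propagation gives y1=True, y8=True; an empty clause results — contradiction.
Every branch closes, so no satisfying assignment exists.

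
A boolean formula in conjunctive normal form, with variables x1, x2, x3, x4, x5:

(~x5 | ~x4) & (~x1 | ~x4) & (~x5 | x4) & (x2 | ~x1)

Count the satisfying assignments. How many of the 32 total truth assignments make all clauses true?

Split on x4, then x1.
  x4=T, x1=T: a clause becomes empty — 0.
  x4=T, x1=F: remaining (x2,x3,x5) ∈ {(F,F,F); (F,T,F); (T,F,F); (T,T,F)} — 4.
  x4=F, x1=T: remaining (x2,x3,x5) ∈ {(T,F,F); (T,T,F)} — 2.
  x4=F, x1=F: remaining (x2,x3,x5) ∈ {(F,F,F); (F,T,F); (T,F,F); (T,T,F)} — 4.
Total: 0 + 4 + 2 + 4 = 10.

10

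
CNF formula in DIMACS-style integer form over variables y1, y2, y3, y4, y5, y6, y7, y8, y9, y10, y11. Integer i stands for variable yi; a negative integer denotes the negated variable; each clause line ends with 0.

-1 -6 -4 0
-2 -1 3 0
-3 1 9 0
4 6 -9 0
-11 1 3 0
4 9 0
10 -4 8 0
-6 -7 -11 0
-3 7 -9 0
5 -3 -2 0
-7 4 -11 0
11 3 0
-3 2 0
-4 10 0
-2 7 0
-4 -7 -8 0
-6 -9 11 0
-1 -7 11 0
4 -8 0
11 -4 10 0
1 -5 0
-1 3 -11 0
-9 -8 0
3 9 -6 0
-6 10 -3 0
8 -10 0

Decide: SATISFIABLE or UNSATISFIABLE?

UNSATISFIABLE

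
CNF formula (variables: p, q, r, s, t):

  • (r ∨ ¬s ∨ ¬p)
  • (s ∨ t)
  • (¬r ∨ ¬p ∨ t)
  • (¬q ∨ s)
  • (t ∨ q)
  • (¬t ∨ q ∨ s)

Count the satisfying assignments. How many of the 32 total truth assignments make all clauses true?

8

Satisfying assignments:
  p=0 q=0 r=0 s=1 t=1
  p=0 q=0 r=1 s=1 t=1
  p=0 q=1 r=0 s=1 t=0
  p=0 q=1 r=0 s=1 t=1
  p=0 q=1 r=1 s=1 t=0
  p=0 q=1 r=1 s=1 t=1
  p=1 q=0 r=1 s=1 t=1
  p=1 q=1 r=1 s=1 t=1
Count: 8.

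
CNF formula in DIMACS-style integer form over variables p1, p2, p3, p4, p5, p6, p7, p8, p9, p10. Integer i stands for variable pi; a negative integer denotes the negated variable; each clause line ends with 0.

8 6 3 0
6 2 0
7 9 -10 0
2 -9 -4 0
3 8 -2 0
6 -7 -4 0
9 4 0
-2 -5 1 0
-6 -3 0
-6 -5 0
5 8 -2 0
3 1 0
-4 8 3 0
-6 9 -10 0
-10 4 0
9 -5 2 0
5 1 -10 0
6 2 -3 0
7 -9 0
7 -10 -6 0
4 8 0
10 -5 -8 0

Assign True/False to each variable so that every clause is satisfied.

p1=T, p2=T, p3=F, p4=T, p5=F, p6=T, p7=T, p8=T, p9=F, p10=F

Check each clause:
  1. (p3 | p8 | p6) — p8 is true.
  2. (p2 | p6) — p2 is true.
  3. (~p10 | p9 | p7) — ~p10 is true.
  4. (~p4 | ~p9 | p2) — p2 is true.
  5. (p3 | p8 | ~p2) — p8 is true.
  6. (p6 | ~p4 | ~p7) — p6 is true.
  7. (p9 | p4) — p4 is true.
  8. (~p2 | p1 | ~p5) — p1 is true.
  9. (~p3 | ~p6) — ~p3 is true.
  10. (~p5 | ~p6) — ~p5 is true.
  11. (p5 | p8 | ~p2) — p8 is true.
  12. (p1 | p3) — p1 is true.
  13. (p8 | ~p4 | p3) — p8 is true.
  14. (p9 | ~p6 | ~p10) — ~p10 is true.
  15. (p4 | ~p10) — p4 is true.
  16. (p2 | ~p5 | p9) — p2 is true.
  17. (~p10 | p1 | p5) — p1 is true.
  18. (p2 | ~p3 | p6) — p2 is true.
  19. (p7 | ~p9) — ~p9 is true.
  20. (~p6 | ~p10 | p7) — ~p10 is true.
  21. (p8 | p4) — p8 is true.
  22. (p10 | ~p8 | ~p5) — ~p5 is true.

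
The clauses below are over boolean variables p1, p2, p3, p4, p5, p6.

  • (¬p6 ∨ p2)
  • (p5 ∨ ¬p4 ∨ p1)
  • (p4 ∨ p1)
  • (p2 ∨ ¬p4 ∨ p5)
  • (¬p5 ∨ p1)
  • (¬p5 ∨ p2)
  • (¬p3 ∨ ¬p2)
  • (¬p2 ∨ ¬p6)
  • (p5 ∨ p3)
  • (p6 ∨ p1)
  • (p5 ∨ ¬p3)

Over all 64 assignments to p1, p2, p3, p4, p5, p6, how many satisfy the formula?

The models are:
  p1=T p2=T p3=F p4=F p5=T p6=F
  p1=T p2=T p3=F p4=T p5=T p6=F
That's 2 in total.

2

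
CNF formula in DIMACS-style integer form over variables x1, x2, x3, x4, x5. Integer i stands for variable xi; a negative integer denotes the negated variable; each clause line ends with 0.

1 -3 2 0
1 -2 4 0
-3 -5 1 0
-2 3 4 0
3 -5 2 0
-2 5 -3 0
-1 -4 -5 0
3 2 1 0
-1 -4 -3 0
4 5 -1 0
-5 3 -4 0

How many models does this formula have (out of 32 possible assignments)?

5

Satisfying assignments:
  x1=0 x2=1 x3=0 x4=1 x5=0
  x1=1 x2=0 x3=0 x4=1 x5=0
  x1=1 x2=0 x3=1 x4=0 x5=1
  x1=1 x2=1 x3=0 x4=1 x5=0
  x1=1 x2=1 x3=1 x4=0 x5=1
That's 5 in total.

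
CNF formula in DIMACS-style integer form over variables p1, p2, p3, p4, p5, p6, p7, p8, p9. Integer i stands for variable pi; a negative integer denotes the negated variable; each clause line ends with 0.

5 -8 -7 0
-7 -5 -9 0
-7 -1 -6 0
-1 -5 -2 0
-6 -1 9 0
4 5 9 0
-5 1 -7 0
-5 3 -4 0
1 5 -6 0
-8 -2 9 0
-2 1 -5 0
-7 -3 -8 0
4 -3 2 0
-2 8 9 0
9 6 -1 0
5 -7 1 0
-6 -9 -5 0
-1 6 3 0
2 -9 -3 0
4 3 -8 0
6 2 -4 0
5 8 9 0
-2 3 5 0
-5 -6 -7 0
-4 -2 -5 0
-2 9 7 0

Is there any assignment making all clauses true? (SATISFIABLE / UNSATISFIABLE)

Set p1 = True and propagate.
Branch on p2: take p2 = True.
  then p5 is forced to False.
  then p3 is forced to True.
For the remaining variables, p4 = False, p6 = True, p7 = False, p8 = True, p9 = True works.
So p1 = True  p2 = True  p3 = True  p4 = False  p5 = False  p6 = True  p7 = False  p8 = True  p9 = True is a satisfying assignment.

SATISFIABLE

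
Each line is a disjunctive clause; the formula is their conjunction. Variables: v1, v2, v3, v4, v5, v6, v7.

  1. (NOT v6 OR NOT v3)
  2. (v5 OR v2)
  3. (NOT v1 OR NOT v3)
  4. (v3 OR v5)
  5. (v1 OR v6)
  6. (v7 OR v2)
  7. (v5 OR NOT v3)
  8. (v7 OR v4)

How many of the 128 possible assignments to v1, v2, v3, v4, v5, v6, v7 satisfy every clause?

15

Split on v3, then v5.
  v3=T, v5=T: a clause becomes empty — 0.
  v3=T, v5=F: a clause becomes empty — 0.
  v3=F, v5=T: 15 of the 32 assignments to (v1,v2,v4,v6,v7) work.
  v3=F, v5=F: a clause becomes empty — 0.
Total: 0 + 0 + 15 + 0 = 15.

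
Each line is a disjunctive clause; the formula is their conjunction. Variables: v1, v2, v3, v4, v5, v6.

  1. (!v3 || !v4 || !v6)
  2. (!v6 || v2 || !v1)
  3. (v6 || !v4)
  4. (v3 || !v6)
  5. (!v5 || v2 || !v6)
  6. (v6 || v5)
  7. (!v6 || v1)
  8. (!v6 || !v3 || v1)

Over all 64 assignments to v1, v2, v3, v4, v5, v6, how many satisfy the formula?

10

Case analysis on v6 and v1:
  v6=T, v1=T: remaining (v2,v3,v4,v5) ∈ {(T,T,F,F); (T,T,F,T)} — 2.
  v6=T, v1=F: a clause becomes empty — 0.
  v6=F, v1=T: remaining (v2,v3,v4,v5) ∈ {(F,F,F,T); (F,T,F,T); (T,F,F,T); (T,T,F,T)} — 4.
  v6=F, v1=F: remaining (v2,v3,v4,v5) ∈ {(F,F,F,T); (F,T,F,T); (T,F,F,T); (T,T,F,T)} — 4.
Total: 2 + 0 + 4 + 4 = 10.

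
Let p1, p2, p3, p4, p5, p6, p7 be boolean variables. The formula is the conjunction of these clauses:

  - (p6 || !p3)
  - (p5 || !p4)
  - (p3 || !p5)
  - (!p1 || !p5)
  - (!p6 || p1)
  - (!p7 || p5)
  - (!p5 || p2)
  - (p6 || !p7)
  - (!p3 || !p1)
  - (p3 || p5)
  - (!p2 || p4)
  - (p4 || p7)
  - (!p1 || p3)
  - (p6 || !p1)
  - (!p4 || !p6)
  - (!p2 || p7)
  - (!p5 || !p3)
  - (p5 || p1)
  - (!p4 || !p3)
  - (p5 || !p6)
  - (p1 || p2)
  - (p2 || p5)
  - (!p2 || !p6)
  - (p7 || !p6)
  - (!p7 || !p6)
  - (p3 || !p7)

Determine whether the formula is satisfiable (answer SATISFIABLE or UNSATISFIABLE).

UNSATISFIABLE

p5 = True:
  propagation gives p3=True; an empty clause results — contradiction.
p5 = False:
  propagation gives p4=False, p7=False; an empty clause results — contradiction.
Every branch closes, so no satisfying assignment exists.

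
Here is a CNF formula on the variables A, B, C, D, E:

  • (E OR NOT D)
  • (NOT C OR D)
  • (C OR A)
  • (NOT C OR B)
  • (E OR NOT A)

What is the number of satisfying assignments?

6

Satisfying assignments:
  A=F B=T C=T D=T E=T
  A=T B=F C=F D=F E=T
  A=T B=F C=F D=T E=T
  A=T B=T C=F D=F E=T
  A=T B=T C=F D=T E=T
  A=T B=T C=T D=T E=T
Count: 6.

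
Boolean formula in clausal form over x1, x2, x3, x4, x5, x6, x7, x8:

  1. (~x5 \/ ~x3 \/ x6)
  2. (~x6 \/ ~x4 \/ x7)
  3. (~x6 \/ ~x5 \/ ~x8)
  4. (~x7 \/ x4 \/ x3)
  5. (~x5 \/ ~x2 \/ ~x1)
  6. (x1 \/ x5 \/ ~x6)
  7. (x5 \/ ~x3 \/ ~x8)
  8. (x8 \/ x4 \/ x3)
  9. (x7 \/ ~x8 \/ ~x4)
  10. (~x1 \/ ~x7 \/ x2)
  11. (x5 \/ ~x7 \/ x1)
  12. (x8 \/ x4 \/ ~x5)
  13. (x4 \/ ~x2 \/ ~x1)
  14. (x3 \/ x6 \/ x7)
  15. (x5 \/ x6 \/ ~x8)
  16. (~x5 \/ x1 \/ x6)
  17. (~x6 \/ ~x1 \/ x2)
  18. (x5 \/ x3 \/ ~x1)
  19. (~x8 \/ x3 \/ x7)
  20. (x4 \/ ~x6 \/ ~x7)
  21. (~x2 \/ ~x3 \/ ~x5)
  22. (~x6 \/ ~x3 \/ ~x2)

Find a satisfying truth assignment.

x1 = F, x2 = F, x3 = T, x4 = F, x5 = F, x6 = F, x7 = F, x8 = F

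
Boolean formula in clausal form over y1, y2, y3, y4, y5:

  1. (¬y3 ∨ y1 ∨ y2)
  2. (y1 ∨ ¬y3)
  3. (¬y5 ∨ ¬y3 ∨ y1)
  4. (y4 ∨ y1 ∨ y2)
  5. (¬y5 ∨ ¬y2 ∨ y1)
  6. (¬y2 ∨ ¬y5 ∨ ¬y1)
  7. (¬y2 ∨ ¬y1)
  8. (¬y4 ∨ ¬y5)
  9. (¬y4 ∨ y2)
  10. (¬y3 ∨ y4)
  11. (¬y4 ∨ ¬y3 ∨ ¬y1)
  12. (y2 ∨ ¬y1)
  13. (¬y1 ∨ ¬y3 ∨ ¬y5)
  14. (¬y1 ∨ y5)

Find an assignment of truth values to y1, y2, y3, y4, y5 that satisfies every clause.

y3 occurs only negated in the remaining clauses — set y3 = False.
Try y1 = False.
Branch on y2: take y2 = True.
  then y5 is forced to False.
y4 is now unconstrained; take y4 = True.
Check each clause:
  1. (y1 ∨ ¬y3 ∨ y2) — y2 is true.
  2. (¬y3 ∨ y1) — ¬y3 is true.
  3. (¬y5 ∨ ¬y3 ∨ y1) — ¬y5 is true.
  4. (y1 ∨ y2 ∨ y4) — y2 is true.
  5. (¬y5 ∨ ¬y2 ∨ y1) — ¬y5 is true.
  6. (¬y2 ∨ ¬y1 ∨ ¬y5) — ¬y5 is true.
  7. (¬y1 ∨ ¬y2) — ¬y1 is true.
  8. (¬y5 ∨ ¬y4) — ¬y5 is true.
  9. (¬y4 ∨ y2) — y2 is true.
  10. (¬y3 ∨ y4) — y4 is true.
  11. (¬y4 ∨ ¬y3 ∨ ¬y1) — ¬y3 is true.
  12. (¬y1 ∨ y2) — y2 is true.
  13. (¬y3 ∨ ¬y5 ∨ ¬y1) — ¬y5 is true.
  14. (y5 ∨ ¬y1) — ¬y1 is true.

y1=F, y2=T, y3=F, y4=T, y5=F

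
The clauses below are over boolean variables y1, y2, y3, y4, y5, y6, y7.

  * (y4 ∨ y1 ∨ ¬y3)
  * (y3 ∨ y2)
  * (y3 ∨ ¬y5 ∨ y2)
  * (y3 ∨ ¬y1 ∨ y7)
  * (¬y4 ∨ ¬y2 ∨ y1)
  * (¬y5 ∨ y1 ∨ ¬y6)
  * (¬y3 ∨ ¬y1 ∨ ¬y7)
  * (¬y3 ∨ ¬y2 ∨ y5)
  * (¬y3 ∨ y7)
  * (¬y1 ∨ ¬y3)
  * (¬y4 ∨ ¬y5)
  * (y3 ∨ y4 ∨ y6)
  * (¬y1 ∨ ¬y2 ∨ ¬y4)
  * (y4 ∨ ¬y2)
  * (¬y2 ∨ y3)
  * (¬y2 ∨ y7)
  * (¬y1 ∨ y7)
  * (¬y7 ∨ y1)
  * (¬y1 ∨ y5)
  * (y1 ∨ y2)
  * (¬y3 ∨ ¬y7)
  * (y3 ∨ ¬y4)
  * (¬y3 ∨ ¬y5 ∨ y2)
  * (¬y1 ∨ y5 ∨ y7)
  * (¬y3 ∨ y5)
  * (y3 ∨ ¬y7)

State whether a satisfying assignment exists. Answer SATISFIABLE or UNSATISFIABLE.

y3 = True:
  propagation gives y7=True; an empty clause results — contradiction.
y3 = False:
  propagation gives y2=True; an empty clause results — contradiction.
Every branch closes, so no satisfying assignment exists.

UNSATISFIABLE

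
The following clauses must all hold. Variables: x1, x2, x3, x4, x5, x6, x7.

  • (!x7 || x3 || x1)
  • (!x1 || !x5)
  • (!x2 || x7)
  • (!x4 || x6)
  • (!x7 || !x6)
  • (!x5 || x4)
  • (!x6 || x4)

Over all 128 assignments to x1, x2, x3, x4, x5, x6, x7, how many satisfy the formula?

16

Case analysis on x4 and x6:
  x4=1, x6=1: x3 free; 3 ways for (x1,x2,x5,x7) × 2^1 = 6.
  x4=1, x6=0: a clause becomes empty — 0.
  x4=0, x6=1: a clause becomes empty — 0.
  x4=0, x6=0: 10 of the 32 assignments to (x1,x2,x3,x5,x7) work.
Total: 6 + 0 + 0 + 10 = 16.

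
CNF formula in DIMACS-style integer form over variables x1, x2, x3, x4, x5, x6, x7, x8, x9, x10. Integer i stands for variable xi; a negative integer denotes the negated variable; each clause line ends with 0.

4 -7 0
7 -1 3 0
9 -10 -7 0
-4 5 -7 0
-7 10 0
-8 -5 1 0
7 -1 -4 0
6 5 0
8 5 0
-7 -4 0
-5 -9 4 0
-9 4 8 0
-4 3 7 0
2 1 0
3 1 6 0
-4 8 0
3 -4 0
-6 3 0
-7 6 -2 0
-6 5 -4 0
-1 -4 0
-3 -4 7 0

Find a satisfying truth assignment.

x1 = 1  x2 = 0  x3 = 1  x4 = 0  x5 = 0  x6 = 1  x7 = 0  x8 = 1  x9 = 1  x10 = 0

Check each clause:
  1. (~x7 | x4) — ~x7 is true.
  2. (~x1 | x3 | x7) — x3 is true.
  3. (~x10 | x9 | ~x7) — ~x7 is true.
  4. (~x7 | x5 | ~x4) — ~x7 is true.
  5. (x10 | ~x7) — ~x7 is true.
  6. (~x5 | x1 | ~x8) — x1 is true.
  7. (~x4 | x7 | ~x1) — ~x4 is true.
  8. (x6 | x5) — x6 is true.
  9. (x5 | x8) — x8 is true.
  10. (~x4 | ~x7) — ~x7 is true.
  11. (~x5 | x4 | ~x9) — ~x5 is true.
  12. (x8 | x4 | ~x9) — x8 is true.
  13. (x3 | ~x4 | x7) — x3 is true.
  14. (x1 | x2) — x1 is true.
  15. (x3 | x1 | x6) — x1 is true.
  16. (~x4 | x8) — x8 is true.
  17. (~x4 | x3) — x3 is true.
  18. (x3 | ~x6) — x3 is true.
  19. (x6 | ~x2 | ~x7) — ~x7 is true.
  20. (x5 | ~x6 | ~x4) — ~x4 is true.
  21. (~x1 | ~x4) — ~x4 is true.
  22. (~x3 | x7 | ~x4) — ~x4 is true.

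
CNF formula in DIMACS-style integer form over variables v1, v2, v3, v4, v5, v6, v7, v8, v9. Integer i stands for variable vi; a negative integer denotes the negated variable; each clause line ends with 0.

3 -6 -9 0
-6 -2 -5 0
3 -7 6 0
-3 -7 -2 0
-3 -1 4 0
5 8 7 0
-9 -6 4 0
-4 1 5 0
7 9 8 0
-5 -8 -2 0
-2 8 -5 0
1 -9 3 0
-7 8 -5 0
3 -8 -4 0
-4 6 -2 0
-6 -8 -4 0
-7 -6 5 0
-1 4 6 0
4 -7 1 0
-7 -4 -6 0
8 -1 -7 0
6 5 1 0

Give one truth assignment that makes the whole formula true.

v1=True  v2=False  v3=True  v4=True  v5=True  v6=False  v7=False  v8=False  v9=True

Check each clause:
  1. {v3, ¬v6, ¬v9} — ¬v6 is true.
  2. {¬v6, ¬v2, ¬v5} — ¬v6 is true.
  3. {v3, ¬v7, v6} — ¬v7 is true.
  4. {¬v7, ¬v3, ¬v2} — ¬v7 is true.
  5. {v4, ¬v3, ¬v1} — v4 is true.
  6. {v7, v8, v5} — v5 is true.
  7. {v4, ¬v9, ¬v6} — ¬v6 is true.
  8. {¬v4, v5, v1} — v1 is true.
  9. {v7, v8, v9} — v9 is true.
  10. {¬v2, ¬v5, ¬v8} — ¬v8 is true.
  11. {¬v2, v8, ¬v5} — ¬v2 is true.
  12. {v3, ¬v9, v1} — v1 is true.
  13. {¬v5, ¬v7, v8} — ¬v7 is true.
  14. {v3, ¬v8, ¬v4} — ¬v8 is true.
  15. {v6, ¬v4, ¬v2} — ¬v2 is true.
  16. {¬v8, ¬v4, ¬v6} — ¬v8 is true.
  17. {v5, ¬v7, ¬v6} — ¬v7 is true.
  18. {v6, ¬v1, v4} — v4 is true.
  19. {v1, ¬v7, v4} — ¬v7 is true.
  20. {¬v6, ¬v4, ¬v7} — ¬v7 is true.
  21. {¬v7, v8, ¬v1} — ¬v7 is true.
  22. {v1, v6, v5} — v1 is true.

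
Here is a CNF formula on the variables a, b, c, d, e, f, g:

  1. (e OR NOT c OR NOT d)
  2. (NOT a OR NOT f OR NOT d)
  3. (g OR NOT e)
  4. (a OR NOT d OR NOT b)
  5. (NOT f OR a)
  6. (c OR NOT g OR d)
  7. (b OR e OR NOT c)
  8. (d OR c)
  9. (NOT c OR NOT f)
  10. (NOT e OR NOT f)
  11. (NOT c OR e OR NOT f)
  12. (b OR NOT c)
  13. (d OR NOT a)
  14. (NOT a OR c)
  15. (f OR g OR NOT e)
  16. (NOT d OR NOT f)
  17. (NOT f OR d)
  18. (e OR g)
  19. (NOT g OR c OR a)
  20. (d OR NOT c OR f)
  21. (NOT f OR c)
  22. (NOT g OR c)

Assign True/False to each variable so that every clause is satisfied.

Branch on a: take a = True.
  then d is forced to True.
  then f is forced to False.
  then c is forced to True.
  then e is forced to True.
  then g is forced to True.
  then b is forced to True.
Check each clause:
  1. (e OR NOT c OR NOT d) — e is true.
  2. (NOT d OR NOT a OR NOT f) — NOT f is true.
  3. (g OR NOT e) — g is true.
  4. (a OR NOT d OR NOT b) — a is true.
  5. (a OR NOT f) — a is true.
  6. (d OR NOT g OR c) — c is true.
  7. (e OR b OR NOT c) — b is true.
  8. (d OR c) — c is true.
  9. (NOT f OR NOT c) — NOT f is true.
  10. (NOT e OR NOT f) — NOT f is true.
  11. (NOT c OR NOT f OR e) — NOT f is true.
  12. (b OR NOT c) — b is true.
  13. (d OR NOT a) — d is true.
  14. (NOT a OR c) — c is true.
  15. (g OR NOT e OR f) — g is true.
  16. (NOT f OR NOT d) — NOT f is true.
  17. (NOT f OR d) — NOT f is true.
  18. (g OR e) — e is true.
  19. (c OR NOT g OR a) — a is true.
  20. (d OR f OR NOT c) — d is true.
  21. (NOT f OR c) — NOT f is true.
  22. (c OR NOT g) — c is true.

a=T, b=T, c=T, d=T, e=T, f=F, g=T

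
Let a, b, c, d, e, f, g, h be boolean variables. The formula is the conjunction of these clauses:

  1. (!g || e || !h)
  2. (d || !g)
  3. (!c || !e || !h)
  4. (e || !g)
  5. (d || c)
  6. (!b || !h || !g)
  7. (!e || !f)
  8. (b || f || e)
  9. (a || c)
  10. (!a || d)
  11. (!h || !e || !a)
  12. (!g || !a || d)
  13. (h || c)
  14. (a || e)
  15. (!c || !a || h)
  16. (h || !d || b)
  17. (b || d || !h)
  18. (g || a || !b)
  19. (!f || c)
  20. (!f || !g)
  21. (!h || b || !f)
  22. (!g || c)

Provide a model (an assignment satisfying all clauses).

Set a = True and propagate.
  then d is forced to True.
Set b = True and propagate.
For the remaining variables, c = True, e = False, f = False, g = False, h = True works.

a=True, b=True, c=True, d=True, e=False, f=False, g=False, h=True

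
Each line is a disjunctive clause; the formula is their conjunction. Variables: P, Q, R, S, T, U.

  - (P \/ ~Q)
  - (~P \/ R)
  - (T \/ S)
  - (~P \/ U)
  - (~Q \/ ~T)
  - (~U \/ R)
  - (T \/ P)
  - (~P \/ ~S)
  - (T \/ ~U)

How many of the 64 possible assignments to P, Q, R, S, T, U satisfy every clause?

The models are:
  P=0 Q=0 R=0 S=0 T=1 U=0
  P=0 Q=0 R=0 S=1 T=1 U=0
  P=0 Q=0 R=1 S=0 T=1 U=0
  P=0 Q=0 R=1 S=0 T=1 U=1
  P=0 Q=0 R=1 S=1 T=1 U=0
  P=0 Q=0 R=1 S=1 T=1 U=1
  P=1 Q=0 R=1 S=0 T=1 U=1
That's 7 in total.

7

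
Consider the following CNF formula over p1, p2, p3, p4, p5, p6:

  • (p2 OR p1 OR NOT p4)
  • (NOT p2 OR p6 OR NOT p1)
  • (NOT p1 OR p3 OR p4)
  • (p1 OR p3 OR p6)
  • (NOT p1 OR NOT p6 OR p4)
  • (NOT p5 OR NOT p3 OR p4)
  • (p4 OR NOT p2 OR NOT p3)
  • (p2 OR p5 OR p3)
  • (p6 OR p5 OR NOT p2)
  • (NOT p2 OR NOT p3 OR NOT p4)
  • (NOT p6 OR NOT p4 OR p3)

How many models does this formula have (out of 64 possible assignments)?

11

Split on p3, then p4.
  p3=T, p4=T: remaining (p1,p2,p5,p6) ∈ {(T,F,F,F); (T,F,F,T); (T,F,T,F); (T,F,T,T)} — 4.
  p3=T, p4=F: remaining (p1,p2,p5,p6) ∈ {(F,F,F,F); (F,F,F,T); (T,F,F,F)} — 3.
  p3=F, p4=T: remaining (p1,p2,p5,p6) ∈ {(T,F,T,F)} — 1.
  p3=F, p4=F: remaining (p1,p2,p5,p6) ∈ {(F,F,T,T); (F,T,F,T); (F,T,T,T)} — 3.
Total: 4 + 3 + 1 + 3 = 11.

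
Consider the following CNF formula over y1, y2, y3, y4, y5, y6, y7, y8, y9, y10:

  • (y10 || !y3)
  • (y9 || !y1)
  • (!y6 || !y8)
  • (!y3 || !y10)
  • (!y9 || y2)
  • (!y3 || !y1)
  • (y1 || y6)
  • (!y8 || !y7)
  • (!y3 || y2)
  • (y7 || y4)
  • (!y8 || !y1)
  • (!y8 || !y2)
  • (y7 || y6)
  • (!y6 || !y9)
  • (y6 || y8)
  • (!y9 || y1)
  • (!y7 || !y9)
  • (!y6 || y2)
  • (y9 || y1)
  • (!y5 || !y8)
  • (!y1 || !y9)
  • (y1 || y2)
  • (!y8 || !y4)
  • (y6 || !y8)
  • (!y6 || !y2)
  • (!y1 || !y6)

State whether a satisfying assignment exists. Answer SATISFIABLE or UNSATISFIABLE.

y1 = True:
  propagation gives y9=True; an empty clause results — contradiction.
y1 = False:
  propagation gives y6=True, y8=False, y9=False; an empty clause results — contradiction.
Every branch closes, so no satisfying assignment exists.

UNSATISFIABLE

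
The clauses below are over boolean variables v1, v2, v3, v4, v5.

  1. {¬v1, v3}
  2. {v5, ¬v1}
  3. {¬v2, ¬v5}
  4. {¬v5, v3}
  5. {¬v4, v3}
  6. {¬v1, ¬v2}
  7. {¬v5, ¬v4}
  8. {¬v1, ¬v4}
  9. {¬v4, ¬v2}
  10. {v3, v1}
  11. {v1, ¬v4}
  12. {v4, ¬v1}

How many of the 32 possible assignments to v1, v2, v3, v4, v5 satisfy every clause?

3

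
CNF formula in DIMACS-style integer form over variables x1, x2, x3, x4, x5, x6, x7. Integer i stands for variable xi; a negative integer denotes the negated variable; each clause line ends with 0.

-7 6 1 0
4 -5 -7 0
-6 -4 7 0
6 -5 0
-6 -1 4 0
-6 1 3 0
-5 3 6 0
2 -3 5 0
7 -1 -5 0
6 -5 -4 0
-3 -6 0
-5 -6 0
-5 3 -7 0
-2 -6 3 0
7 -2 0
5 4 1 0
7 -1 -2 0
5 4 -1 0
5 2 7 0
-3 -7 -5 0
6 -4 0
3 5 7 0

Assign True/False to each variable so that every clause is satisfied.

x1 = True, x2 = False, x3 = False, x4 = True, x5 = False, x6 = True, x7 = True

Check each clause:
  1. (x6 OR x1 OR NOT x7) — x6 is true.
  2. (NOT x7 OR NOT x5 OR x4) — NOT x5 is true.
  3. (x7 OR NOT x4 OR NOT x6) — x7 is true.
  4. (x6 OR NOT x5) — NOT x5 is true.
  5. (NOT x6 OR x4 OR NOT x1) — x4 is true.
  6. (NOT x6 OR x3 OR x1) — x1 is true.
  7. (NOT x5 OR x3 OR x6) — x6 is true.
  8. (x2 OR NOT x3 OR x5) — NOT x3 is true.
  9. (x7 OR NOT x5 OR NOT x1) — NOT x5 is true.
  10. (x6 OR NOT x4 OR NOT x5) — NOT x5 is true.
  11. (NOT x6 OR NOT x3) — NOT x3 is true.
  12. (NOT x5 OR NOT x6) — NOT x5 is true.
  13. (NOT x7 OR NOT x5 OR x3) — NOT x5 is true.
  14. (x3 OR NOT x2 OR NOT x6) — NOT x2 is true.
  15. (x7 OR NOT x2) — NOT x2 is true.
  16. (x4 OR x1 OR x5) — x1 is true.
  17. (x7 OR NOT x2 OR NOT x1) — NOT x2 is true.
  18. (NOT x1 OR x5 OR x4) — x4 is true.
  19. (x7 OR x5 OR x2) — x7 is true.
  20. (NOT x5 OR NOT x7 OR NOT x3) — NOT x5 is true.
  21. (NOT x4 OR x6) — x6 is true.
  22. (x3 OR x7 OR x5) — x7 is true.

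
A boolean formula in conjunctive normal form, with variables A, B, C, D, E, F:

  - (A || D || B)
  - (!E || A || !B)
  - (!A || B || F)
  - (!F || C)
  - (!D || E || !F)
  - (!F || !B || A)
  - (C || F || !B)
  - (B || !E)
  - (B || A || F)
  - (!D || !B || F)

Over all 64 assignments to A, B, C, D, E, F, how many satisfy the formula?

7

Split on B, then F.
  B=T, F=T: remaining (A,C,D,E) ∈ {(T,T,F,F); (T,T,F,T); (T,T,T,T)} — 3.
  B=T, F=F: remaining (A,C,D,E) ∈ {(F,T,F,F); (T,T,F,F); (T,T,F,T)} — 3.
  B=F, F=T: remaining (A,C,D,E) ∈ {(T,T,F,F)} — 1.
  B=F, F=F: a clause becomes empty — 0.
Total: 3 + 3 + 1 + 0 = 7.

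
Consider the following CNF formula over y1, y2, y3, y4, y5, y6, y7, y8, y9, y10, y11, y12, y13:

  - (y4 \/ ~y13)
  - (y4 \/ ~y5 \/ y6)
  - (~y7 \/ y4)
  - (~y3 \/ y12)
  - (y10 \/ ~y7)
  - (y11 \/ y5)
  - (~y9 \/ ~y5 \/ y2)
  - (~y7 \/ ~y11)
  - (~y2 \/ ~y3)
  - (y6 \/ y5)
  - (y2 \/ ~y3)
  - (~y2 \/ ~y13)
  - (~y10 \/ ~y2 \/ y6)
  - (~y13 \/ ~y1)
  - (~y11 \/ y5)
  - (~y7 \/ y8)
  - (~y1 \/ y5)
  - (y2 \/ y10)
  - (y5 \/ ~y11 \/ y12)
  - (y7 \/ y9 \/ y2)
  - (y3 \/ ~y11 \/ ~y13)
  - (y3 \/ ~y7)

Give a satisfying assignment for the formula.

y1 = T, y2 = T, y3 = F, y4 = F, y5 = T, y6 = T, y7 = F, y8 = F, y9 = T, y10 = F, y11 = F, y12 = T, y13 = F

Pure literal: y6 appears only positively; assign y6 = True.
Pure literal: y12 appears only positively; assign y12 = True.
Set y1 = True and propagate.
  then y13 is forced to False.
  then y5 is forced to True.
For the remaining variables, y2 = True, y3 = False, y4 = False, y7 = False, y8 = False, y9 = True, y10 = False, y11 = False works.
Every clause has at least one true literal under this assignment.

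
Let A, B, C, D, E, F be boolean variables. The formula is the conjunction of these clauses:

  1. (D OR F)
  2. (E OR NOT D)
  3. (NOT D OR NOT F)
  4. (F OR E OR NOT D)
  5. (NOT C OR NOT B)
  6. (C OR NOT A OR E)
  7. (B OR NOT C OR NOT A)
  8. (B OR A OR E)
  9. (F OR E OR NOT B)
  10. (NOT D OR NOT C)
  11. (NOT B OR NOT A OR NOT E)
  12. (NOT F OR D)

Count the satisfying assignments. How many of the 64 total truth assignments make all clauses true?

3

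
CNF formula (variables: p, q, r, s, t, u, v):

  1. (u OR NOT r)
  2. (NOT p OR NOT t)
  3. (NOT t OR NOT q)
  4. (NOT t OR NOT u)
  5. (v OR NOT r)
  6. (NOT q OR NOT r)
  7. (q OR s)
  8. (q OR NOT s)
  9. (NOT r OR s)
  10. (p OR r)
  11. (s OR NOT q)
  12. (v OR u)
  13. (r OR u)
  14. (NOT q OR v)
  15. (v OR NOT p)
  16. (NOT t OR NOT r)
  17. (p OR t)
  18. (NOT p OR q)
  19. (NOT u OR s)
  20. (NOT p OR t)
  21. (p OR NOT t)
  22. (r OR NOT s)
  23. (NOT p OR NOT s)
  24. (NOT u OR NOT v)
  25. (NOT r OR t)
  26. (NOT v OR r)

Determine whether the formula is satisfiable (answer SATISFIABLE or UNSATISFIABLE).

r = True:
  propagation gives u=True, t=False; an empty clause results — contradiction.
r = False:
  propagation gives p=True, t=False; an empty clause results — contradiction.
Every branch closes, so no satisfying assignment exists.

UNSATISFIABLE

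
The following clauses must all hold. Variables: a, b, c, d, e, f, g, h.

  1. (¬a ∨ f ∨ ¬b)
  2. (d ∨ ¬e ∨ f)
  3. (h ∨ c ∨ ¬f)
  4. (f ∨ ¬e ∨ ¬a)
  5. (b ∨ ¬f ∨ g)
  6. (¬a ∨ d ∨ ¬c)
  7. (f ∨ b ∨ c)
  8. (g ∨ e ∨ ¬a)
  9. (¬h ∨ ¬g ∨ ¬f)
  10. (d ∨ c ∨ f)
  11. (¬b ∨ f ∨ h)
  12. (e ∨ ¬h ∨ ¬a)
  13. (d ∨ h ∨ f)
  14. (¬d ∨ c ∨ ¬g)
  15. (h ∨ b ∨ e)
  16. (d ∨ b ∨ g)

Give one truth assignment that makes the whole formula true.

a=F, b=T, c=T, d=T, e=F, f=T, g=F, h=F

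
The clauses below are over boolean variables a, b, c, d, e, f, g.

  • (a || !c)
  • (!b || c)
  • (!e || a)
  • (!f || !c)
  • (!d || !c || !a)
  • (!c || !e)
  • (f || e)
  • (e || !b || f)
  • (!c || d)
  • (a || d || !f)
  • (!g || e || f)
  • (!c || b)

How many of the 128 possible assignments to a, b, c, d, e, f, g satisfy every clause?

Case analysis on c and e:
  c=1, e=1: a clause becomes empty — 0.
  c=1, e=0: a clause becomes empty — 0.
  c=0, e=1: forces a=1; b=0; d, f, g free → 2^3 = 8.
  c=0, e=0: g free; 3 ways for (a,b,d,f) × 2^1 = 6.
Total: 0 + 0 + 8 + 6 = 14.

14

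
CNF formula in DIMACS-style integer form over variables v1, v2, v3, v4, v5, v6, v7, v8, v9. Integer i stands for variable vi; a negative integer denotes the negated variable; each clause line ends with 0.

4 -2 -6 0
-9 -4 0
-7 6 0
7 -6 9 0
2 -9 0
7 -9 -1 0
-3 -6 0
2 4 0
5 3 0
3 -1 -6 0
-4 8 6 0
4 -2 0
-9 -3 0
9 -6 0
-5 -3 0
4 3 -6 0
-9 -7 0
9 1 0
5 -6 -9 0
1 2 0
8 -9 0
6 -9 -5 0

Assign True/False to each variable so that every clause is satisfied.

v8 occurs only positively in the remaining clauses — set v8 = True.
Set v1 = True and propagate.
For the remaining variables, v2 = True, v3 = False, v4 = True, v5 = True, v6 = False, v7 = False, v9 = False works.
Every clause has at least one true literal under this assignment.
Check each clause:
  1. {v4, ¬v2, ¬v6} — ¬v6 is true.
  2. {¬v4, ¬v9} — ¬v9 is true.
  3. {v6, ¬v7} — ¬v7 is true.
  4. {v9, v7, ¬v6} — ¬v6 is true.
  5. {v2, ¬v9} — v2 is true.
  6. {v7, ¬v1, ¬v9} — ¬v9 is true.
  7. {¬v3, ¬v6} — ¬v6 is true.
  8. {v4, v2} — v2 is true.
  9. {v3, v5} — v5 is true.
  10. {¬v1, v3, ¬v6} — ¬v6 is true.
  11. {v6, v8, ¬v4} — v8 is true.
  12. {¬v2, v4} — v4 is true.
  13. {¬v9, ¬v3} — ¬v3 is true.
  14. {¬v6, v9} — ¬v6 is true.
  15. {¬v5, ¬v3} — ¬v3 is true.
  16. {v4, v3, ¬v6} — ¬v6 is true.
  17. {¬v7, ¬v9} — ¬v7 is true.
  18. {v9, v1} — v1 is true.
  19. {¬v6, ¬v9, v5} — ¬v6 is true.
  20. {v1, v2} — v1 is true.
  21. {¬v9, v8} — v8 is true.
  22. {v6, ¬v9, ¬v5} — ¬v9 is true.

v1=True, v2=True, v3=False, v4=True, v5=True, v6=False, v7=False, v8=True, v9=False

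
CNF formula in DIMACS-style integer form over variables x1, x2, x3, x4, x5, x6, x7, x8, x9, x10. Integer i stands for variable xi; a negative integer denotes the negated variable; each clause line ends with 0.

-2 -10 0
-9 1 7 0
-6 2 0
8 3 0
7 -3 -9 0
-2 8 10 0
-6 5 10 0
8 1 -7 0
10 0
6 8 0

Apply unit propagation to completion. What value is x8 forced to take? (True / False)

Unit clause (x10) sets x10 = True.
In (NOT x10 OR NOT x2), NOT x10 is now false; NOT x2 must hold, so x2 = False.
(NOT x6 OR x2): since x2 = False, the clause reduces to (NOT x6). x6 = False.
(x6 OR x8) with x6 = False leaves only x8, so x8 = True.

True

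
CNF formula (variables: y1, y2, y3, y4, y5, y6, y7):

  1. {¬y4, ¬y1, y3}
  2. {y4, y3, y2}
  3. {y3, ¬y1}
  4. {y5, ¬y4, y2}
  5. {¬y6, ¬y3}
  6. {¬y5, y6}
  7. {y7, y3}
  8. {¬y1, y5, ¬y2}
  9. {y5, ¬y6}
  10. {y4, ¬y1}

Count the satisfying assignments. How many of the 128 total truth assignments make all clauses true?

11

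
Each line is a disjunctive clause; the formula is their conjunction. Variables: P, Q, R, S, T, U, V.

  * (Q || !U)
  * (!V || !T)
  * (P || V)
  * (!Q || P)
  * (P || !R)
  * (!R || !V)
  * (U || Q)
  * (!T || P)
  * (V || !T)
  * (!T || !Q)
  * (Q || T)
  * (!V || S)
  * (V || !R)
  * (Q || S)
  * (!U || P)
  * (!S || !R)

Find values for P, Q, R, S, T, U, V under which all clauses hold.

P=T  Q=T  R=F  S=T  T=F  U=T  V=F

Check each clause:
  1. (Q || !U) — Q is true.
  2. (!T || !V) — !V is true.
  3. (V || P) — P is true.
  4. (!Q || P) — P is true.
  5. (!R || P) — P is true.
  6. (!V || !R) — !V is true.
  7. (U || Q) — Q is true.
  8. (P || !T) — P is true.
  9. (V || !T) — !T is true.
  10. (!Q || !T) — !T is true.
  11. (T || Q) — Q is true.
  12. (!V || S) — !V is true.
  13. (V || !R) — !R is true.
  14. (S || Q) — Q is true.
  15. (P || !U) — P is true.
  16. (!S || !R) — !R is true.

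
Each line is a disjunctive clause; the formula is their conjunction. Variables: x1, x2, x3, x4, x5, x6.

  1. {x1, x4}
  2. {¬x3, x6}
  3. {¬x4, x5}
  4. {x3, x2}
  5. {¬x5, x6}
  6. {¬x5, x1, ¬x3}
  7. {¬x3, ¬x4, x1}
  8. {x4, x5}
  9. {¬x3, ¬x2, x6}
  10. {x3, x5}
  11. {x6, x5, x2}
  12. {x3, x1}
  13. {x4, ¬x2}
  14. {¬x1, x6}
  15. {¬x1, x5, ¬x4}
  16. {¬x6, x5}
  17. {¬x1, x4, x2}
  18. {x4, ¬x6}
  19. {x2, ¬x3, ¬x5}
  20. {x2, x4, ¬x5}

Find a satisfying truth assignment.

Branch on x1: take x1 = True.
  then x6 is forced to True.
  then x5 is forced to True.
  then x4 is forced to True.
Branch on x2: take x2 = True.
x3 is now unconstrained; take x3 = True.
Every clause has at least one true literal under this assignment.

x1=True, x2=True, x3=True, x4=True, x5=True, x6=True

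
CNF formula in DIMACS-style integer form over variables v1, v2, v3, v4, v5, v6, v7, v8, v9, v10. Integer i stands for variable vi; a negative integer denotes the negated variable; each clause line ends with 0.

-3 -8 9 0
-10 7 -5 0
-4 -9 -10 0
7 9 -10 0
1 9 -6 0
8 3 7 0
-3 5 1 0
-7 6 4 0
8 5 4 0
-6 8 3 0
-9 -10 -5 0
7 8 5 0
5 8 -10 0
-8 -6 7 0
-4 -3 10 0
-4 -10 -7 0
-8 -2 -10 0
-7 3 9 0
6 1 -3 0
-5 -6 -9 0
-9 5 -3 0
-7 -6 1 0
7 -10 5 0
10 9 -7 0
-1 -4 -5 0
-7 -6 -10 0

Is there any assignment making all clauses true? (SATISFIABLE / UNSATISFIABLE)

SATISFIABLE

Branch on v1: take v1 = False.
Branch on v2: take v2 = True.
Branch on v3: take v3 = False.
For the remaining variables, v4 = True, v5 = False, v6 = False, v7 = False, v8 = True, v9 = False, v10 = False works.
Every clause has at least one true literal under this assignment.
So v1=False  v2=True  v3=False  v4=True  v5=False  v6=False  v7=False  v8=True  v9=False  v10=False is a satisfying assignment.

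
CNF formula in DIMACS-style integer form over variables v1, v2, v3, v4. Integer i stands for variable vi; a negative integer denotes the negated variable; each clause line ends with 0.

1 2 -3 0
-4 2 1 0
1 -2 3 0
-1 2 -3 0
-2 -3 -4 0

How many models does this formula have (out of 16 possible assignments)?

The models are:
  v1=F v2=F v3=F v4=F
  v1=F v2=T v3=T v4=F
  v1=T v2=F v3=F v4=F
  v1=T v2=F v3=F v4=T
  v1=T v2=T v3=F v4=F
  v1=T v2=T v3=F v4=T
  v1=T v2=T v3=T v4=F
That's 7 in total.

7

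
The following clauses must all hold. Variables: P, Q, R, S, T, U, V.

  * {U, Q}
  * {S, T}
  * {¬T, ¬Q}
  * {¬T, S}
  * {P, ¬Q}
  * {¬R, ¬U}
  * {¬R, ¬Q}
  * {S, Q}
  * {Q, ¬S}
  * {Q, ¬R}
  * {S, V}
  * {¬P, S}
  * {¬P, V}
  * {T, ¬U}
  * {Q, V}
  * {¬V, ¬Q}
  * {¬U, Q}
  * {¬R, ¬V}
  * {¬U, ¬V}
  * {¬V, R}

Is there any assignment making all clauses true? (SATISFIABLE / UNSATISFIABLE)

Q = True:
  propagation gives T=False, S=True, P=True, R=False; an empty clause results — contradiction.
Q = False:
  propagation gives U=True; an empty clause results — contradiction.
Every branch closes, so no satisfying assignment exists.

UNSATISFIABLE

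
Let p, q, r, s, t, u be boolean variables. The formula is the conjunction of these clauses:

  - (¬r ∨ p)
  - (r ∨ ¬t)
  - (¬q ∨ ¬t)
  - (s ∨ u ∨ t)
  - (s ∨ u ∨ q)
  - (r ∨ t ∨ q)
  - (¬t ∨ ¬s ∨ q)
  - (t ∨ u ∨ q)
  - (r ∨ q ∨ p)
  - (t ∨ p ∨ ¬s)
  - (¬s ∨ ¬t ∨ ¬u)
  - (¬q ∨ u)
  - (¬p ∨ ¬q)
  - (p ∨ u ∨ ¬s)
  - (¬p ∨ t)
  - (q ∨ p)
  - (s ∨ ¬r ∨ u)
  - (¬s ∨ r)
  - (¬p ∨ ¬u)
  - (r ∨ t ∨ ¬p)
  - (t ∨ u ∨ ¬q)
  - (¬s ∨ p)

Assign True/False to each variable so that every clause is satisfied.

p = F  q = T  r = F  s = F  t = F  u = T

Check each clause:
  1. (p ∨ ¬r) — ¬r is true.
  2. (r ∨ ¬t) — ¬t is true.
  3. (¬q ∨ ¬t) — ¬t is true.
  4. (u ∨ s ∨ t) — u is true.
  5. (s ∨ q ∨ u) — q is true.
  6. (q ∨ t ∨ r) — q is true.
  7. (¬s ∨ q ∨ ¬t) — q is true.
  8. (q ∨ u ∨ t) — q is true.
  9. (q ∨ r ∨ p) — q is true.
  10. (t ∨ ¬s ∨ p) — ¬s is true.
  11. (¬t ∨ ¬s ∨ ¬u) — ¬t is true.
  12. (¬q ∨ u) — u is true.
  13. (¬q ∨ ¬p) — ¬p is true.
  14. (u ∨ p ∨ ¬s) — ¬s is true.
  15. (t ∨ ¬p) — ¬p is true.
  16. (p ∨ q) — q is true.
  17. (¬r ∨ u ∨ s) — ¬r is true.
  18. (r ∨ ¬s) — ¬s is true.
  19. (¬p ∨ ¬u) — ¬p is true.
  20. (t ∨ r ∨ ¬p) — ¬p is true.
  21. (¬q ∨ t ∨ u) — u is true.
  22. (p ∨ ¬s) — ¬s is true.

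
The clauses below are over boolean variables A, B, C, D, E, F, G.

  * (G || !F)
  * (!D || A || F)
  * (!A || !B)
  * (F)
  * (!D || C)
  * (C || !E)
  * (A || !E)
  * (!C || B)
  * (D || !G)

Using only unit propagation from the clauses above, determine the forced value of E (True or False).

(F) is a unit clause: F = True.
(!F || G): since F = True, the clause reduces to (G). G = True.
From (D || !G) and G = True: D = True.
From (!D || C) and D = True: C = True.
(B || !C) with C = True leaves only B, so B = True.
(!B || !A): since B = True, the clause reduces to (!A). A = False.
(A || !E): since A = False, the clause reduces to (!E). E = False.

False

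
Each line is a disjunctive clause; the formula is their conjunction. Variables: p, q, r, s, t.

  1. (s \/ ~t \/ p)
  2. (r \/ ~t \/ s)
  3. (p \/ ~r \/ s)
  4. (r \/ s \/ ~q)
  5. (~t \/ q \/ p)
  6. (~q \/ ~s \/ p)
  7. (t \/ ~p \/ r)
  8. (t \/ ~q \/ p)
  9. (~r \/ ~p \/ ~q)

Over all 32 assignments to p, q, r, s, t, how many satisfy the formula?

9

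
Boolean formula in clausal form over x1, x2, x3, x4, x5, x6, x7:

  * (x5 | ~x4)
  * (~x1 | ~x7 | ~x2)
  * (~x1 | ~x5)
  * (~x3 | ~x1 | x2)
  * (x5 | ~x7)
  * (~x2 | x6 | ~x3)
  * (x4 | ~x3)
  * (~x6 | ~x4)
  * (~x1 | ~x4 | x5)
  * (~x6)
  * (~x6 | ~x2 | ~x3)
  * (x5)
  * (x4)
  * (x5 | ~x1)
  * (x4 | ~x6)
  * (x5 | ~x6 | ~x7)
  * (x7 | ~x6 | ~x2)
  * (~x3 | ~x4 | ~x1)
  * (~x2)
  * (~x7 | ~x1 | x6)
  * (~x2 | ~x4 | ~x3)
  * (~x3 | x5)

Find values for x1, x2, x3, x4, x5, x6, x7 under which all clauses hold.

Unit propagation: (~x6) forces x6 = False.
The clause (x5) is unit: x5 must be True.
Unit propagation: (~x1) forces x1 = False.
The clause (x4) is unit: x4 must be True.
Unit propagation: (~x2) forces x2 = False.
x3, x7 are now unconstrained; take x3 = True, x7 = False.
Every clause has at least one true literal under this assignment.

x1=False, x2=False, x3=True, x4=True, x5=True, x6=False, x7=False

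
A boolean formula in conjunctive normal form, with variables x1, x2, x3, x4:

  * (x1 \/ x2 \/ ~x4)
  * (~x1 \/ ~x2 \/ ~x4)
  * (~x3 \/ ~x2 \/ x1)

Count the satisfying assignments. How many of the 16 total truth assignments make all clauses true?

10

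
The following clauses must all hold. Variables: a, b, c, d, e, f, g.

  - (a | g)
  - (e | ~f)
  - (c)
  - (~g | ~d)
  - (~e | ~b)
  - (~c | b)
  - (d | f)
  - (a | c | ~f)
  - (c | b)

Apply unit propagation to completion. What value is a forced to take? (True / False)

True

(c) stands alone — c = True.
(~c | b): since c = True, the clause reduces to (b). b = True.
(~b | ~e): since b = True, the clause reduces to (~e). e = False.
(e | ~f) with e = False leaves only ~f, so f = False.
(d | f): since f = False, the clause reduces to (d). d = True.
In (~d | ~g), ~d is now false; ~g must hold, so g = False.
(g | a) with g = False leaves only a, so a = True.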